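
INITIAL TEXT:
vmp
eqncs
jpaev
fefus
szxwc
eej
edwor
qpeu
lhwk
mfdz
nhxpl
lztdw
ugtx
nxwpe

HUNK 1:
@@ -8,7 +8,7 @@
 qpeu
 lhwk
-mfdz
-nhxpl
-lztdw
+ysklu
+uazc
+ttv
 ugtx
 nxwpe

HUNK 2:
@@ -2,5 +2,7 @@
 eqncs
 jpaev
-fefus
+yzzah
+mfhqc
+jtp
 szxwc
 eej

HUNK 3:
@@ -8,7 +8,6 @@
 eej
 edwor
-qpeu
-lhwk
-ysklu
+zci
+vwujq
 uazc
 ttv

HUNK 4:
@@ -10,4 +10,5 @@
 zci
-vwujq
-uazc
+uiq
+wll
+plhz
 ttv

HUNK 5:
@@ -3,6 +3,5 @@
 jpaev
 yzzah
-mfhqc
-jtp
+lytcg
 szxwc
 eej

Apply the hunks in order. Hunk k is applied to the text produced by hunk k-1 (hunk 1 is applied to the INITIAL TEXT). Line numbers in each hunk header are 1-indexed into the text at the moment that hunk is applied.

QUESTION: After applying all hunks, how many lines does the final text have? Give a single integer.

Hunk 1: at line 8 remove [mfdz,nhxpl,lztdw] add [ysklu,uazc,ttv] -> 14 lines: vmp eqncs jpaev fefus szxwc eej edwor qpeu lhwk ysklu uazc ttv ugtx nxwpe
Hunk 2: at line 2 remove [fefus] add [yzzah,mfhqc,jtp] -> 16 lines: vmp eqncs jpaev yzzah mfhqc jtp szxwc eej edwor qpeu lhwk ysklu uazc ttv ugtx nxwpe
Hunk 3: at line 8 remove [qpeu,lhwk,ysklu] add [zci,vwujq] -> 15 lines: vmp eqncs jpaev yzzah mfhqc jtp szxwc eej edwor zci vwujq uazc ttv ugtx nxwpe
Hunk 4: at line 10 remove [vwujq,uazc] add [uiq,wll,plhz] -> 16 lines: vmp eqncs jpaev yzzah mfhqc jtp szxwc eej edwor zci uiq wll plhz ttv ugtx nxwpe
Hunk 5: at line 3 remove [mfhqc,jtp] add [lytcg] -> 15 lines: vmp eqncs jpaev yzzah lytcg szxwc eej edwor zci uiq wll plhz ttv ugtx nxwpe
Final line count: 15

Answer: 15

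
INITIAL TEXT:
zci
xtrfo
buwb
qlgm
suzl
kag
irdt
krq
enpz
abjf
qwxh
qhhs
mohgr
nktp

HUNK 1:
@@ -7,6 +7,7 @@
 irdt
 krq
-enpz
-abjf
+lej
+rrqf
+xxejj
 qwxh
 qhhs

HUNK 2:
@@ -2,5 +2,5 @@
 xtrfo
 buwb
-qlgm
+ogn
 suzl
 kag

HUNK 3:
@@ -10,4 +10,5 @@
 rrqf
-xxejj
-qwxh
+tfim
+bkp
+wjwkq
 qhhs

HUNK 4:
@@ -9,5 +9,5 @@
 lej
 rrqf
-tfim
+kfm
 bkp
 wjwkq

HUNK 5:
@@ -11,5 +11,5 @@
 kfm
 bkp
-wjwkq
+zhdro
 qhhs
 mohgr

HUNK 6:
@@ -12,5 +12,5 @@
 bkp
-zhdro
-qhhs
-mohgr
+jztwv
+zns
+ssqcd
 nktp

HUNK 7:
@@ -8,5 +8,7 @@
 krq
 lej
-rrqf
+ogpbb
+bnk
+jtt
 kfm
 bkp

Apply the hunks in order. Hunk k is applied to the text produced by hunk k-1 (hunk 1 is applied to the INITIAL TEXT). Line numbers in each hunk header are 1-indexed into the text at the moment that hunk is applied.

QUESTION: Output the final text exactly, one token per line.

Answer: zci
xtrfo
buwb
ogn
suzl
kag
irdt
krq
lej
ogpbb
bnk
jtt
kfm
bkp
jztwv
zns
ssqcd
nktp

Derivation:
Hunk 1: at line 7 remove [enpz,abjf] add [lej,rrqf,xxejj] -> 15 lines: zci xtrfo buwb qlgm suzl kag irdt krq lej rrqf xxejj qwxh qhhs mohgr nktp
Hunk 2: at line 2 remove [qlgm] add [ogn] -> 15 lines: zci xtrfo buwb ogn suzl kag irdt krq lej rrqf xxejj qwxh qhhs mohgr nktp
Hunk 3: at line 10 remove [xxejj,qwxh] add [tfim,bkp,wjwkq] -> 16 lines: zci xtrfo buwb ogn suzl kag irdt krq lej rrqf tfim bkp wjwkq qhhs mohgr nktp
Hunk 4: at line 9 remove [tfim] add [kfm] -> 16 lines: zci xtrfo buwb ogn suzl kag irdt krq lej rrqf kfm bkp wjwkq qhhs mohgr nktp
Hunk 5: at line 11 remove [wjwkq] add [zhdro] -> 16 lines: zci xtrfo buwb ogn suzl kag irdt krq lej rrqf kfm bkp zhdro qhhs mohgr nktp
Hunk 6: at line 12 remove [zhdro,qhhs,mohgr] add [jztwv,zns,ssqcd] -> 16 lines: zci xtrfo buwb ogn suzl kag irdt krq lej rrqf kfm bkp jztwv zns ssqcd nktp
Hunk 7: at line 8 remove [rrqf] add [ogpbb,bnk,jtt] -> 18 lines: zci xtrfo buwb ogn suzl kag irdt krq lej ogpbb bnk jtt kfm bkp jztwv zns ssqcd nktp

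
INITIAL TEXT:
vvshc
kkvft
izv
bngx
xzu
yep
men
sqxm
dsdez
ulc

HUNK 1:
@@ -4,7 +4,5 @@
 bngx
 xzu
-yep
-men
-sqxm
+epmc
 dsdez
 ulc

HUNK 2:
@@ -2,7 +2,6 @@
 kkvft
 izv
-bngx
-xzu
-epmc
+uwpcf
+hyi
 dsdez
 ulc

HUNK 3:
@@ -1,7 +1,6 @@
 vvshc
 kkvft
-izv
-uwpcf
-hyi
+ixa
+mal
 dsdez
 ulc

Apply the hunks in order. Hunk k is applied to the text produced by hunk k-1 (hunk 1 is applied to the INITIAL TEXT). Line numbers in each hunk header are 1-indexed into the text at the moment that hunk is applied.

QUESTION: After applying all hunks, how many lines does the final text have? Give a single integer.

Hunk 1: at line 4 remove [yep,men,sqxm] add [epmc] -> 8 lines: vvshc kkvft izv bngx xzu epmc dsdez ulc
Hunk 2: at line 2 remove [bngx,xzu,epmc] add [uwpcf,hyi] -> 7 lines: vvshc kkvft izv uwpcf hyi dsdez ulc
Hunk 3: at line 1 remove [izv,uwpcf,hyi] add [ixa,mal] -> 6 lines: vvshc kkvft ixa mal dsdez ulc
Final line count: 6

Answer: 6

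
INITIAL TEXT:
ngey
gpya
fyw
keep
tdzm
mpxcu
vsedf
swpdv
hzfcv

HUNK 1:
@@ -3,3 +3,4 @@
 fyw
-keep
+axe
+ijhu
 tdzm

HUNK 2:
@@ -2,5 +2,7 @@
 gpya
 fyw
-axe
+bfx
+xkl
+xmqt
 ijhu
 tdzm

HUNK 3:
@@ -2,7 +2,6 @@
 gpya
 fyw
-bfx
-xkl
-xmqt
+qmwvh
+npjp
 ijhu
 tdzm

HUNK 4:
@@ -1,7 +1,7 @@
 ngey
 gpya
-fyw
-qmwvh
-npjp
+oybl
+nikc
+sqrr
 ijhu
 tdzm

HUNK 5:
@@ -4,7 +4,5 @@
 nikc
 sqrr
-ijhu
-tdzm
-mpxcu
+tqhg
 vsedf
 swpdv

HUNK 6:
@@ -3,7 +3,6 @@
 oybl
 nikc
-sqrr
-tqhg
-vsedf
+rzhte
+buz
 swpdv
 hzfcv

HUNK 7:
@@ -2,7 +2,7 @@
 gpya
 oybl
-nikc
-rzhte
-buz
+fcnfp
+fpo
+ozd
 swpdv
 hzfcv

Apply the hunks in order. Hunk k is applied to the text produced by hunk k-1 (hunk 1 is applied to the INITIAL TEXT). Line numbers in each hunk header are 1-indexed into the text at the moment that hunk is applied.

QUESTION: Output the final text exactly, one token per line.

Hunk 1: at line 3 remove [keep] add [axe,ijhu] -> 10 lines: ngey gpya fyw axe ijhu tdzm mpxcu vsedf swpdv hzfcv
Hunk 2: at line 2 remove [axe] add [bfx,xkl,xmqt] -> 12 lines: ngey gpya fyw bfx xkl xmqt ijhu tdzm mpxcu vsedf swpdv hzfcv
Hunk 3: at line 2 remove [bfx,xkl,xmqt] add [qmwvh,npjp] -> 11 lines: ngey gpya fyw qmwvh npjp ijhu tdzm mpxcu vsedf swpdv hzfcv
Hunk 4: at line 1 remove [fyw,qmwvh,npjp] add [oybl,nikc,sqrr] -> 11 lines: ngey gpya oybl nikc sqrr ijhu tdzm mpxcu vsedf swpdv hzfcv
Hunk 5: at line 4 remove [ijhu,tdzm,mpxcu] add [tqhg] -> 9 lines: ngey gpya oybl nikc sqrr tqhg vsedf swpdv hzfcv
Hunk 6: at line 3 remove [sqrr,tqhg,vsedf] add [rzhte,buz] -> 8 lines: ngey gpya oybl nikc rzhte buz swpdv hzfcv
Hunk 7: at line 2 remove [nikc,rzhte,buz] add [fcnfp,fpo,ozd] -> 8 lines: ngey gpya oybl fcnfp fpo ozd swpdv hzfcv

Answer: ngey
gpya
oybl
fcnfp
fpo
ozd
swpdv
hzfcv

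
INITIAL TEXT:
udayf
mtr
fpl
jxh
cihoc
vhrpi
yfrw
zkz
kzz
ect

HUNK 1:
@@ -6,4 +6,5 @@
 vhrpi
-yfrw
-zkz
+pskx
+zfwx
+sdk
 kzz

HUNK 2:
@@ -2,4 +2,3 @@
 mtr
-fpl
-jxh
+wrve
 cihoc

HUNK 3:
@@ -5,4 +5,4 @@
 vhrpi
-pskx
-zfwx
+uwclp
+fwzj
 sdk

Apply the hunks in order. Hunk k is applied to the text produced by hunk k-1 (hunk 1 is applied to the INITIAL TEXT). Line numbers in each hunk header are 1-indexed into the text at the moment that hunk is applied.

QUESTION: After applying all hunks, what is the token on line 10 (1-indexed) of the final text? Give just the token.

Hunk 1: at line 6 remove [yfrw,zkz] add [pskx,zfwx,sdk] -> 11 lines: udayf mtr fpl jxh cihoc vhrpi pskx zfwx sdk kzz ect
Hunk 2: at line 2 remove [fpl,jxh] add [wrve] -> 10 lines: udayf mtr wrve cihoc vhrpi pskx zfwx sdk kzz ect
Hunk 3: at line 5 remove [pskx,zfwx] add [uwclp,fwzj] -> 10 lines: udayf mtr wrve cihoc vhrpi uwclp fwzj sdk kzz ect
Final line 10: ect

Answer: ect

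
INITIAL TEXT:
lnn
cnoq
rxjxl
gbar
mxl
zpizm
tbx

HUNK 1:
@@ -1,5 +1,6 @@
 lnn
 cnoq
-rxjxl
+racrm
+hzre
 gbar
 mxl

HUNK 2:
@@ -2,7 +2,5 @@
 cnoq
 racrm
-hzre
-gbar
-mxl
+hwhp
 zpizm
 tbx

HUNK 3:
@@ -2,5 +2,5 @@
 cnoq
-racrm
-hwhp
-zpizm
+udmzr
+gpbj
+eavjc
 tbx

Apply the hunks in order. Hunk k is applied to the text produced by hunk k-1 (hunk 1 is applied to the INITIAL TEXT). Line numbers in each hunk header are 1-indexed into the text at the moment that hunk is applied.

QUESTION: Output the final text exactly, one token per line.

Answer: lnn
cnoq
udmzr
gpbj
eavjc
tbx

Derivation:
Hunk 1: at line 1 remove [rxjxl] add [racrm,hzre] -> 8 lines: lnn cnoq racrm hzre gbar mxl zpizm tbx
Hunk 2: at line 2 remove [hzre,gbar,mxl] add [hwhp] -> 6 lines: lnn cnoq racrm hwhp zpizm tbx
Hunk 3: at line 2 remove [racrm,hwhp,zpizm] add [udmzr,gpbj,eavjc] -> 6 lines: lnn cnoq udmzr gpbj eavjc tbx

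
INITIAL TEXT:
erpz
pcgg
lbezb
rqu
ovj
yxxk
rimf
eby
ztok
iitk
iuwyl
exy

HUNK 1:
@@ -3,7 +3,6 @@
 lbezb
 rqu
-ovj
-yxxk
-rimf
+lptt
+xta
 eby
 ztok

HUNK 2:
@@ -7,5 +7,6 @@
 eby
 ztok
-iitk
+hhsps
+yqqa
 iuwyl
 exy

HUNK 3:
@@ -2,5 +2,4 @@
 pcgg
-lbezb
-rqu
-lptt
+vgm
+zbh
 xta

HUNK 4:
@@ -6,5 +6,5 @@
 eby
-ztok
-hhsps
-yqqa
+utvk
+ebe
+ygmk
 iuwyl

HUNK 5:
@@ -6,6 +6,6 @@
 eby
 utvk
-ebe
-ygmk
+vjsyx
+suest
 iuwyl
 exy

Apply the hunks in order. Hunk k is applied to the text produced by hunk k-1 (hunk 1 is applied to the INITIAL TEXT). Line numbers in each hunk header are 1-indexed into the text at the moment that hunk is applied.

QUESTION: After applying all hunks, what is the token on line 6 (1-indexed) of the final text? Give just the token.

Answer: eby

Derivation:
Hunk 1: at line 3 remove [ovj,yxxk,rimf] add [lptt,xta] -> 11 lines: erpz pcgg lbezb rqu lptt xta eby ztok iitk iuwyl exy
Hunk 2: at line 7 remove [iitk] add [hhsps,yqqa] -> 12 lines: erpz pcgg lbezb rqu lptt xta eby ztok hhsps yqqa iuwyl exy
Hunk 3: at line 2 remove [lbezb,rqu,lptt] add [vgm,zbh] -> 11 lines: erpz pcgg vgm zbh xta eby ztok hhsps yqqa iuwyl exy
Hunk 4: at line 6 remove [ztok,hhsps,yqqa] add [utvk,ebe,ygmk] -> 11 lines: erpz pcgg vgm zbh xta eby utvk ebe ygmk iuwyl exy
Hunk 5: at line 6 remove [ebe,ygmk] add [vjsyx,suest] -> 11 lines: erpz pcgg vgm zbh xta eby utvk vjsyx suest iuwyl exy
Final line 6: eby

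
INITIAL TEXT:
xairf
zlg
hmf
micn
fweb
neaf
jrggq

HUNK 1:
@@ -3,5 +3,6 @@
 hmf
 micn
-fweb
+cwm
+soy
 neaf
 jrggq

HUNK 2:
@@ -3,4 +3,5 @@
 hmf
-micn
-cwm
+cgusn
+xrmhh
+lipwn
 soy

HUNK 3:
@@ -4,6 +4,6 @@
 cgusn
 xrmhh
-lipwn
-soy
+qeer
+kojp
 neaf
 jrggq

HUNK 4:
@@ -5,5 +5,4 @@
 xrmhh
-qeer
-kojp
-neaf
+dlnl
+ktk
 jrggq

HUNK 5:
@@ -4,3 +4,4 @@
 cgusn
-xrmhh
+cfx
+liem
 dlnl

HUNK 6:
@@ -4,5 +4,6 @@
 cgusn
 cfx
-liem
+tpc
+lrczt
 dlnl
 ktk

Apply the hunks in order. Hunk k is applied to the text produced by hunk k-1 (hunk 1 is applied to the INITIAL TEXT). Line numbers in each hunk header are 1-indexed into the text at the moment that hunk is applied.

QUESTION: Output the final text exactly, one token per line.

Answer: xairf
zlg
hmf
cgusn
cfx
tpc
lrczt
dlnl
ktk
jrggq

Derivation:
Hunk 1: at line 3 remove [fweb] add [cwm,soy] -> 8 lines: xairf zlg hmf micn cwm soy neaf jrggq
Hunk 2: at line 3 remove [micn,cwm] add [cgusn,xrmhh,lipwn] -> 9 lines: xairf zlg hmf cgusn xrmhh lipwn soy neaf jrggq
Hunk 3: at line 4 remove [lipwn,soy] add [qeer,kojp] -> 9 lines: xairf zlg hmf cgusn xrmhh qeer kojp neaf jrggq
Hunk 4: at line 5 remove [qeer,kojp,neaf] add [dlnl,ktk] -> 8 lines: xairf zlg hmf cgusn xrmhh dlnl ktk jrggq
Hunk 5: at line 4 remove [xrmhh] add [cfx,liem] -> 9 lines: xairf zlg hmf cgusn cfx liem dlnl ktk jrggq
Hunk 6: at line 4 remove [liem] add [tpc,lrczt] -> 10 lines: xairf zlg hmf cgusn cfx tpc lrczt dlnl ktk jrggq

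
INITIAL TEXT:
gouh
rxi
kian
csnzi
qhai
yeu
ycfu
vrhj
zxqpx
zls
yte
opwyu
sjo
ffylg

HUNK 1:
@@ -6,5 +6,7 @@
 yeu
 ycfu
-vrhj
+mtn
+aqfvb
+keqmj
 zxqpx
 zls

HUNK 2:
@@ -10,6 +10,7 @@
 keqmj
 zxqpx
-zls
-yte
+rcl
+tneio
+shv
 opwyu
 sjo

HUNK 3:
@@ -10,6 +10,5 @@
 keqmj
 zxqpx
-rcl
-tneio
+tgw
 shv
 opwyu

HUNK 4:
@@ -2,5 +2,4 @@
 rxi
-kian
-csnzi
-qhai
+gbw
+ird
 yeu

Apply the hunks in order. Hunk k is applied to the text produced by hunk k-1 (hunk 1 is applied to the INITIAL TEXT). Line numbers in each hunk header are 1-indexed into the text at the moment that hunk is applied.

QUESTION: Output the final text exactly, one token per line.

Answer: gouh
rxi
gbw
ird
yeu
ycfu
mtn
aqfvb
keqmj
zxqpx
tgw
shv
opwyu
sjo
ffylg

Derivation:
Hunk 1: at line 6 remove [vrhj] add [mtn,aqfvb,keqmj] -> 16 lines: gouh rxi kian csnzi qhai yeu ycfu mtn aqfvb keqmj zxqpx zls yte opwyu sjo ffylg
Hunk 2: at line 10 remove [zls,yte] add [rcl,tneio,shv] -> 17 lines: gouh rxi kian csnzi qhai yeu ycfu mtn aqfvb keqmj zxqpx rcl tneio shv opwyu sjo ffylg
Hunk 3: at line 10 remove [rcl,tneio] add [tgw] -> 16 lines: gouh rxi kian csnzi qhai yeu ycfu mtn aqfvb keqmj zxqpx tgw shv opwyu sjo ffylg
Hunk 4: at line 2 remove [kian,csnzi,qhai] add [gbw,ird] -> 15 lines: gouh rxi gbw ird yeu ycfu mtn aqfvb keqmj zxqpx tgw shv opwyu sjo ffylg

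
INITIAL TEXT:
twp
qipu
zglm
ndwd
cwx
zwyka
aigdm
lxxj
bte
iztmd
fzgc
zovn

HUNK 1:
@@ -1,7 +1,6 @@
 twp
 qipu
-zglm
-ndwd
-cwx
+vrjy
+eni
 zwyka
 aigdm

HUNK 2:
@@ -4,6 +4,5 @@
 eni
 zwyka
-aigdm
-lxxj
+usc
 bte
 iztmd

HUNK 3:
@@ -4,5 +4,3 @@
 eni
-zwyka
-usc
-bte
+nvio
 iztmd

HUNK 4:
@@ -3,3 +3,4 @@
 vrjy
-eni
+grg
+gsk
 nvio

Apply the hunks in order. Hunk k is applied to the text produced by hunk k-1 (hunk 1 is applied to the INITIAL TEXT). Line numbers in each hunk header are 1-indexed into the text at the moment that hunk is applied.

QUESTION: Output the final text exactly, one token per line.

Answer: twp
qipu
vrjy
grg
gsk
nvio
iztmd
fzgc
zovn

Derivation:
Hunk 1: at line 1 remove [zglm,ndwd,cwx] add [vrjy,eni] -> 11 lines: twp qipu vrjy eni zwyka aigdm lxxj bte iztmd fzgc zovn
Hunk 2: at line 4 remove [aigdm,lxxj] add [usc] -> 10 lines: twp qipu vrjy eni zwyka usc bte iztmd fzgc zovn
Hunk 3: at line 4 remove [zwyka,usc,bte] add [nvio] -> 8 lines: twp qipu vrjy eni nvio iztmd fzgc zovn
Hunk 4: at line 3 remove [eni] add [grg,gsk] -> 9 lines: twp qipu vrjy grg gsk nvio iztmd fzgc zovn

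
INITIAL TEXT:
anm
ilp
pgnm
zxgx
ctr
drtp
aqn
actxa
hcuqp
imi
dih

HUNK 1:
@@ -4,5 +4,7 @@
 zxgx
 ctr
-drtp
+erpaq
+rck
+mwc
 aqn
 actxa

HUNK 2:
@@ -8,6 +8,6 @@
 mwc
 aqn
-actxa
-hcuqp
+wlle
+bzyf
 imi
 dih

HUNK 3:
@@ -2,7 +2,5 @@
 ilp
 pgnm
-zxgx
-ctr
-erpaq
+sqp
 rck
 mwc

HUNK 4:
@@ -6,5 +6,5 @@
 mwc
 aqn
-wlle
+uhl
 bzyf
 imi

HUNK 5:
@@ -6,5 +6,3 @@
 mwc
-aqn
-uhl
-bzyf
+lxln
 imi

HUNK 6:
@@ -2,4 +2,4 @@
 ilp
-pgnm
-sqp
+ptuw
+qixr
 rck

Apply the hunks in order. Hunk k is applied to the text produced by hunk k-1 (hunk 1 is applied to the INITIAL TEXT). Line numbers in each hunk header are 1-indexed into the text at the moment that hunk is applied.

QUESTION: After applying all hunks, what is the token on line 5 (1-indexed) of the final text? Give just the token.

Answer: rck

Derivation:
Hunk 1: at line 4 remove [drtp] add [erpaq,rck,mwc] -> 13 lines: anm ilp pgnm zxgx ctr erpaq rck mwc aqn actxa hcuqp imi dih
Hunk 2: at line 8 remove [actxa,hcuqp] add [wlle,bzyf] -> 13 lines: anm ilp pgnm zxgx ctr erpaq rck mwc aqn wlle bzyf imi dih
Hunk 3: at line 2 remove [zxgx,ctr,erpaq] add [sqp] -> 11 lines: anm ilp pgnm sqp rck mwc aqn wlle bzyf imi dih
Hunk 4: at line 6 remove [wlle] add [uhl] -> 11 lines: anm ilp pgnm sqp rck mwc aqn uhl bzyf imi dih
Hunk 5: at line 6 remove [aqn,uhl,bzyf] add [lxln] -> 9 lines: anm ilp pgnm sqp rck mwc lxln imi dih
Hunk 6: at line 2 remove [pgnm,sqp] add [ptuw,qixr] -> 9 lines: anm ilp ptuw qixr rck mwc lxln imi dih
Final line 5: rck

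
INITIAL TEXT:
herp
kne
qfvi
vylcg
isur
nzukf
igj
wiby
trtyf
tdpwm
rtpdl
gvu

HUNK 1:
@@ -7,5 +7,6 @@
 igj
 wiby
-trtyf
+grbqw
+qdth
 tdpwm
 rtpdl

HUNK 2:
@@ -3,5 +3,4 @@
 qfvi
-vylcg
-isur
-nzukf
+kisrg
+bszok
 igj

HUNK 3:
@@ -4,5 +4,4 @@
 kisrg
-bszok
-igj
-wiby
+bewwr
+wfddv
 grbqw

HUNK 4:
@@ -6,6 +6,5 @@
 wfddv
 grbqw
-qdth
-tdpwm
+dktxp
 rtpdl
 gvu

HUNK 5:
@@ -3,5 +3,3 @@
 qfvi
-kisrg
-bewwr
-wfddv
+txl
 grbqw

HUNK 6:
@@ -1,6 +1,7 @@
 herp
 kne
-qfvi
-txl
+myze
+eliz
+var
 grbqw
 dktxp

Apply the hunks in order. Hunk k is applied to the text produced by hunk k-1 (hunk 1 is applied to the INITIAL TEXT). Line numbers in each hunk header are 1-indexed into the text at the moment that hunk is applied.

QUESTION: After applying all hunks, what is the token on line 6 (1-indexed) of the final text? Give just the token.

Hunk 1: at line 7 remove [trtyf] add [grbqw,qdth] -> 13 lines: herp kne qfvi vylcg isur nzukf igj wiby grbqw qdth tdpwm rtpdl gvu
Hunk 2: at line 3 remove [vylcg,isur,nzukf] add [kisrg,bszok] -> 12 lines: herp kne qfvi kisrg bszok igj wiby grbqw qdth tdpwm rtpdl gvu
Hunk 3: at line 4 remove [bszok,igj,wiby] add [bewwr,wfddv] -> 11 lines: herp kne qfvi kisrg bewwr wfddv grbqw qdth tdpwm rtpdl gvu
Hunk 4: at line 6 remove [qdth,tdpwm] add [dktxp] -> 10 lines: herp kne qfvi kisrg bewwr wfddv grbqw dktxp rtpdl gvu
Hunk 5: at line 3 remove [kisrg,bewwr,wfddv] add [txl] -> 8 lines: herp kne qfvi txl grbqw dktxp rtpdl gvu
Hunk 6: at line 1 remove [qfvi,txl] add [myze,eliz,var] -> 9 lines: herp kne myze eliz var grbqw dktxp rtpdl gvu
Final line 6: grbqw

Answer: grbqw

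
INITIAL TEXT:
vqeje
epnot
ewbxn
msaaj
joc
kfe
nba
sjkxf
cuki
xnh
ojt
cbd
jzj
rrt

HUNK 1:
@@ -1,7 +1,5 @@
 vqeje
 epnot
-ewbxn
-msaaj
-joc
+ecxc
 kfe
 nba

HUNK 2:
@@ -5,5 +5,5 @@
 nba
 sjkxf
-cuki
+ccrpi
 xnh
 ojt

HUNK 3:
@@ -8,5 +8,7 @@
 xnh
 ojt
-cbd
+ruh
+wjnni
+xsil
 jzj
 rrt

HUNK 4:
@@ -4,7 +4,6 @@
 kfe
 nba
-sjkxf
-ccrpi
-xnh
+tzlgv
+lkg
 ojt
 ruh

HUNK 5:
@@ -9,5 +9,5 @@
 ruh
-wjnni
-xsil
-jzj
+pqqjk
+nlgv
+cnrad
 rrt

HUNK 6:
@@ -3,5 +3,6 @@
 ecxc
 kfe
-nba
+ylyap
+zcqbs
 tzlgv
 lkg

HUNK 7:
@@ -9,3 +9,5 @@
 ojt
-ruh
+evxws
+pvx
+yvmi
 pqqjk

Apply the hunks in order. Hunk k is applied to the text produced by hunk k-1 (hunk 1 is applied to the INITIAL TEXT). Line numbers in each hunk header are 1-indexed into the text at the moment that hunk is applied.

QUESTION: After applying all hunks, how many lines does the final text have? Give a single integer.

Answer: 16

Derivation:
Hunk 1: at line 1 remove [ewbxn,msaaj,joc] add [ecxc] -> 12 lines: vqeje epnot ecxc kfe nba sjkxf cuki xnh ojt cbd jzj rrt
Hunk 2: at line 5 remove [cuki] add [ccrpi] -> 12 lines: vqeje epnot ecxc kfe nba sjkxf ccrpi xnh ojt cbd jzj rrt
Hunk 3: at line 8 remove [cbd] add [ruh,wjnni,xsil] -> 14 lines: vqeje epnot ecxc kfe nba sjkxf ccrpi xnh ojt ruh wjnni xsil jzj rrt
Hunk 4: at line 4 remove [sjkxf,ccrpi,xnh] add [tzlgv,lkg] -> 13 lines: vqeje epnot ecxc kfe nba tzlgv lkg ojt ruh wjnni xsil jzj rrt
Hunk 5: at line 9 remove [wjnni,xsil,jzj] add [pqqjk,nlgv,cnrad] -> 13 lines: vqeje epnot ecxc kfe nba tzlgv lkg ojt ruh pqqjk nlgv cnrad rrt
Hunk 6: at line 3 remove [nba] add [ylyap,zcqbs] -> 14 lines: vqeje epnot ecxc kfe ylyap zcqbs tzlgv lkg ojt ruh pqqjk nlgv cnrad rrt
Hunk 7: at line 9 remove [ruh] add [evxws,pvx,yvmi] -> 16 lines: vqeje epnot ecxc kfe ylyap zcqbs tzlgv lkg ojt evxws pvx yvmi pqqjk nlgv cnrad rrt
Final line count: 16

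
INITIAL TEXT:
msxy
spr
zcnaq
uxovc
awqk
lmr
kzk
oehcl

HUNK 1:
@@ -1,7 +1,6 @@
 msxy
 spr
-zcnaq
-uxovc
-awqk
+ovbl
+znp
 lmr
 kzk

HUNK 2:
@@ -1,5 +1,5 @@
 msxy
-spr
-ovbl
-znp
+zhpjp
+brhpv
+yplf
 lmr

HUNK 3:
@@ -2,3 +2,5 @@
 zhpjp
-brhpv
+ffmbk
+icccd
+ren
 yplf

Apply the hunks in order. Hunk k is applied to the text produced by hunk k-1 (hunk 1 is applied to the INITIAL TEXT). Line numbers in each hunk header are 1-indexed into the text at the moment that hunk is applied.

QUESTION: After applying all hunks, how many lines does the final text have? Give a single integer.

Hunk 1: at line 1 remove [zcnaq,uxovc,awqk] add [ovbl,znp] -> 7 lines: msxy spr ovbl znp lmr kzk oehcl
Hunk 2: at line 1 remove [spr,ovbl,znp] add [zhpjp,brhpv,yplf] -> 7 lines: msxy zhpjp brhpv yplf lmr kzk oehcl
Hunk 3: at line 2 remove [brhpv] add [ffmbk,icccd,ren] -> 9 lines: msxy zhpjp ffmbk icccd ren yplf lmr kzk oehcl
Final line count: 9

Answer: 9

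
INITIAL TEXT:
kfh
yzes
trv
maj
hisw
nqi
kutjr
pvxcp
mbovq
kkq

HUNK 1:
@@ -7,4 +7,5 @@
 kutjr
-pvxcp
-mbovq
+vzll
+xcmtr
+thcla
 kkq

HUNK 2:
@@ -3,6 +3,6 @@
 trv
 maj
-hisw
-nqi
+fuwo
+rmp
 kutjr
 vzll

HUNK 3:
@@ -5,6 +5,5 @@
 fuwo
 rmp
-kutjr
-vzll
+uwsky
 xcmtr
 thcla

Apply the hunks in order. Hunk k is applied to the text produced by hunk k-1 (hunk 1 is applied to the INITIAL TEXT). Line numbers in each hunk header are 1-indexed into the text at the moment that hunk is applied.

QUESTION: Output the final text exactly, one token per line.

Hunk 1: at line 7 remove [pvxcp,mbovq] add [vzll,xcmtr,thcla] -> 11 lines: kfh yzes trv maj hisw nqi kutjr vzll xcmtr thcla kkq
Hunk 2: at line 3 remove [hisw,nqi] add [fuwo,rmp] -> 11 lines: kfh yzes trv maj fuwo rmp kutjr vzll xcmtr thcla kkq
Hunk 3: at line 5 remove [kutjr,vzll] add [uwsky] -> 10 lines: kfh yzes trv maj fuwo rmp uwsky xcmtr thcla kkq

Answer: kfh
yzes
trv
maj
fuwo
rmp
uwsky
xcmtr
thcla
kkq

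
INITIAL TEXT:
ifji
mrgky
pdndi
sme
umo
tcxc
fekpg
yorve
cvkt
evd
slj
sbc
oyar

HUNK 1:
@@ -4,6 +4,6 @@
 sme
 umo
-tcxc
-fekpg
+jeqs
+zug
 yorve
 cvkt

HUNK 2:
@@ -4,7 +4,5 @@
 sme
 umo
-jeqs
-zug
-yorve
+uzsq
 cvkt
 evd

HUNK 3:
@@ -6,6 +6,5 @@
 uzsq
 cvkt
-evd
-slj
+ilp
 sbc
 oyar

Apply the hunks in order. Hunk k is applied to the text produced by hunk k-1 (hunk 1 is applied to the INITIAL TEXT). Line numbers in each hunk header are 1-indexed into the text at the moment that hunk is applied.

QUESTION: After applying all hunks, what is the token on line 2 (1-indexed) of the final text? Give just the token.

Hunk 1: at line 4 remove [tcxc,fekpg] add [jeqs,zug] -> 13 lines: ifji mrgky pdndi sme umo jeqs zug yorve cvkt evd slj sbc oyar
Hunk 2: at line 4 remove [jeqs,zug,yorve] add [uzsq] -> 11 lines: ifji mrgky pdndi sme umo uzsq cvkt evd slj sbc oyar
Hunk 3: at line 6 remove [evd,slj] add [ilp] -> 10 lines: ifji mrgky pdndi sme umo uzsq cvkt ilp sbc oyar
Final line 2: mrgky

Answer: mrgky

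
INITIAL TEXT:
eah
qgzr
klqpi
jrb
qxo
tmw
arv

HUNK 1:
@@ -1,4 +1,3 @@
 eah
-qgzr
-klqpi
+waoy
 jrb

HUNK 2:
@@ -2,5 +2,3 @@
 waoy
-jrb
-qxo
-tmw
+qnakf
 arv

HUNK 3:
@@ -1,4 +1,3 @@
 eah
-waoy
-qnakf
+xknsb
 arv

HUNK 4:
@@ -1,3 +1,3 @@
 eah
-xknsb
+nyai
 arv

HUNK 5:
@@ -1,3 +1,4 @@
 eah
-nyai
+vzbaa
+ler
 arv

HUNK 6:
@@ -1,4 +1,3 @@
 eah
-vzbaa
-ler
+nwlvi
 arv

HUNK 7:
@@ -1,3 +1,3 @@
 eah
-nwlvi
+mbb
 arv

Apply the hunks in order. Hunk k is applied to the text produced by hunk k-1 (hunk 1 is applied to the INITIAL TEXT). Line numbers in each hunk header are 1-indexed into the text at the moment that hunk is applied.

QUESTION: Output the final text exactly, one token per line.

Hunk 1: at line 1 remove [qgzr,klqpi] add [waoy] -> 6 lines: eah waoy jrb qxo tmw arv
Hunk 2: at line 2 remove [jrb,qxo,tmw] add [qnakf] -> 4 lines: eah waoy qnakf arv
Hunk 3: at line 1 remove [waoy,qnakf] add [xknsb] -> 3 lines: eah xknsb arv
Hunk 4: at line 1 remove [xknsb] add [nyai] -> 3 lines: eah nyai arv
Hunk 5: at line 1 remove [nyai] add [vzbaa,ler] -> 4 lines: eah vzbaa ler arv
Hunk 6: at line 1 remove [vzbaa,ler] add [nwlvi] -> 3 lines: eah nwlvi arv
Hunk 7: at line 1 remove [nwlvi] add [mbb] -> 3 lines: eah mbb arv

Answer: eah
mbb
arv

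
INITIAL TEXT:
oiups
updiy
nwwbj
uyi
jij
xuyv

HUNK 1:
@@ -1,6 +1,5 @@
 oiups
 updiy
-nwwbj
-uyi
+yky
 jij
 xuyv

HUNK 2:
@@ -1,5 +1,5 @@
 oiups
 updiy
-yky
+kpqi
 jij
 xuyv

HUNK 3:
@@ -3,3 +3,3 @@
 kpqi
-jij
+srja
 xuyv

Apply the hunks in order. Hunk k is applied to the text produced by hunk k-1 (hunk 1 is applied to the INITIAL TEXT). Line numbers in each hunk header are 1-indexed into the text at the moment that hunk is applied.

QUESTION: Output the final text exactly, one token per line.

Hunk 1: at line 1 remove [nwwbj,uyi] add [yky] -> 5 lines: oiups updiy yky jij xuyv
Hunk 2: at line 1 remove [yky] add [kpqi] -> 5 lines: oiups updiy kpqi jij xuyv
Hunk 3: at line 3 remove [jij] add [srja] -> 5 lines: oiups updiy kpqi srja xuyv

Answer: oiups
updiy
kpqi
srja
xuyv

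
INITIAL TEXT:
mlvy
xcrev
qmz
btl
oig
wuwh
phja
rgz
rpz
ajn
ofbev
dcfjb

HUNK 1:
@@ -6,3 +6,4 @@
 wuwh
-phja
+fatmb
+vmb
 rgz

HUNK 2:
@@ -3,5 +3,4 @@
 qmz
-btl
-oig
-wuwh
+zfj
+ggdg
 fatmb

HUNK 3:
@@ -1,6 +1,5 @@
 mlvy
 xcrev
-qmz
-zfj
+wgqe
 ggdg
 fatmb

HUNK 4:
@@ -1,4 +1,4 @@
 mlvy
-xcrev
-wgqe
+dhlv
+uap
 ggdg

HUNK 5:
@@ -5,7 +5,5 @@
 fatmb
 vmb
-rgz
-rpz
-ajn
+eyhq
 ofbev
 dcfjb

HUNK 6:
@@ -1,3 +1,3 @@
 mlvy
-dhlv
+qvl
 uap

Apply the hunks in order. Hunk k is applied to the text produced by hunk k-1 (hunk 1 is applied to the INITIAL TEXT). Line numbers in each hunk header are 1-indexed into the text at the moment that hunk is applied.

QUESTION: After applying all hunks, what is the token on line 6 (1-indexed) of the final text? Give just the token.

Answer: vmb

Derivation:
Hunk 1: at line 6 remove [phja] add [fatmb,vmb] -> 13 lines: mlvy xcrev qmz btl oig wuwh fatmb vmb rgz rpz ajn ofbev dcfjb
Hunk 2: at line 3 remove [btl,oig,wuwh] add [zfj,ggdg] -> 12 lines: mlvy xcrev qmz zfj ggdg fatmb vmb rgz rpz ajn ofbev dcfjb
Hunk 3: at line 1 remove [qmz,zfj] add [wgqe] -> 11 lines: mlvy xcrev wgqe ggdg fatmb vmb rgz rpz ajn ofbev dcfjb
Hunk 4: at line 1 remove [xcrev,wgqe] add [dhlv,uap] -> 11 lines: mlvy dhlv uap ggdg fatmb vmb rgz rpz ajn ofbev dcfjb
Hunk 5: at line 5 remove [rgz,rpz,ajn] add [eyhq] -> 9 lines: mlvy dhlv uap ggdg fatmb vmb eyhq ofbev dcfjb
Hunk 6: at line 1 remove [dhlv] add [qvl] -> 9 lines: mlvy qvl uap ggdg fatmb vmb eyhq ofbev dcfjb
Final line 6: vmb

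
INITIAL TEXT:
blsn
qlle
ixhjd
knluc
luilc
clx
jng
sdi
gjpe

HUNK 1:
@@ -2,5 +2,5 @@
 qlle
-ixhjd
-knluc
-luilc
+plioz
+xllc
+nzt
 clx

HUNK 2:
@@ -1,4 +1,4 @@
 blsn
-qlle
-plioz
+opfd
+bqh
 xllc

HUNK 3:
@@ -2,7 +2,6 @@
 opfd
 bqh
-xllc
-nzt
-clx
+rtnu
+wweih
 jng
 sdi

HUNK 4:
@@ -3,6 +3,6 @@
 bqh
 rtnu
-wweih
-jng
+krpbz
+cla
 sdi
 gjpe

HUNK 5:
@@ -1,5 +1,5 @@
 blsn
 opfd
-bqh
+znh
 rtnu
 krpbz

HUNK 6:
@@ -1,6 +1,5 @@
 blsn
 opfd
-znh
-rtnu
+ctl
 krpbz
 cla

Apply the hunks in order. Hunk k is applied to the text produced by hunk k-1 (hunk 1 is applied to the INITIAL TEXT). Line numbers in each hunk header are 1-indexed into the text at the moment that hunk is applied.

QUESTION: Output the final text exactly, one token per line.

Hunk 1: at line 2 remove [ixhjd,knluc,luilc] add [plioz,xllc,nzt] -> 9 lines: blsn qlle plioz xllc nzt clx jng sdi gjpe
Hunk 2: at line 1 remove [qlle,plioz] add [opfd,bqh] -> 9 lines: blsn opfd bqh xllc nzt clx jng sdi gjpe
Hunk 3: at line 2 remove [xllc,nzt,clx] add [rtnu,wweih] -> 8 lines: blsn opfd bqh rtnu wweih jng sdi gjpe
Hunk 4: at line 3 remove [wweih,jng] add [krpbz,cla] -> 8 lines: blsn opfd bqh rtnu krpbz cla sdi gjpe
Hunk 5: at line 1 remove [bqh] add [znh] -> 8 lines: blsn opfd znh rtnu krpbz cla sdi gjpe
Hunk 6: at line 1 remove [znh,rtnu] add [ctl] -> 7 lines: blsn opfd ctl krpbz cla sdi gjpe

Answer: blsn
opfd
ctl
krpbz
cla
sdi
gjpe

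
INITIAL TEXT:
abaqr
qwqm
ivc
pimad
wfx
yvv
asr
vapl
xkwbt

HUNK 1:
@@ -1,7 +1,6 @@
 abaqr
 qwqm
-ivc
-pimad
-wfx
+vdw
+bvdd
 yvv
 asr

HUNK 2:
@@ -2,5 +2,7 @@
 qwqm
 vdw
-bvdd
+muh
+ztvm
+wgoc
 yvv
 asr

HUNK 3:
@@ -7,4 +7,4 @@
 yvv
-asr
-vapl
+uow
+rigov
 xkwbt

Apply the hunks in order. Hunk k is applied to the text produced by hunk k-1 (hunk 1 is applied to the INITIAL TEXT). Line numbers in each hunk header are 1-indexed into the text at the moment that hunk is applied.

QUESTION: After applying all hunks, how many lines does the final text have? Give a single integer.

Answer: 10

Derivation:
Hunk 1: at line 1 remove [ivc,pimad,wfx] add [vdw,bvdd] -> 8 lines: abaqr qwqm vdw bvdd yvv asr vapl xkwbt
Hunk 2: at line 2 remove [bvdd] add [muh,ztvm,wgoc] -> 10 lines: abaqr qwqm vdw muh ztvm wgoc yvv asr vapl xkwbt
Hunk 3: at line 7 remove [asr,vapl] add [uow,rigov] -> 10 lines: abaqr qwqm vdw muh ztvm wgoc yvv uow rigov xkwbt
Final line count: 10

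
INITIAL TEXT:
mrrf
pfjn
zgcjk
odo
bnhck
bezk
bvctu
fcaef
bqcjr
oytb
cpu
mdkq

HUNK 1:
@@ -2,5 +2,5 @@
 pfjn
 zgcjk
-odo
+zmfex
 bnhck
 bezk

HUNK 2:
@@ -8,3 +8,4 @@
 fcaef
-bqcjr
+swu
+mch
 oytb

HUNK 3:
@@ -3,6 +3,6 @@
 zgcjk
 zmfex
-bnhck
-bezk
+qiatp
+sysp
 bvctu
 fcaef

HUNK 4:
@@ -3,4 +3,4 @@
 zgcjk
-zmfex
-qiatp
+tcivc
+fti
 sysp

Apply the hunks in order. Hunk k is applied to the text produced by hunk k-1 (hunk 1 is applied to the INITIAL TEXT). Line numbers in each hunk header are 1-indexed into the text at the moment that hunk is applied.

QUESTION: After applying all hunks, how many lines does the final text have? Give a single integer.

Answer: 13

Derivation:
Hunk 1: at line 2 remove [odo] add [zmfex] -> 12 lines: mrrf pfjn zgcjk zmfex bnhck bezk bvctu fcaef bqcjr oytb cpu mdkq
Hunk 2: at line 8 remove [bqcjr] add [swu,mch] -> 13 lines: mrrf pfjn zgcjk zmfex bnhck bezk bvctu fcaef swu mch oytb cpu mdkq
Hunk 3: at line 3 remove [bnhck,bezk] add [qiatp,sysp] -> 13 lines: mrrf pfjn zgcjk zmfex qiatp sysp bvctu fcaef swu mch oytb cpu mdkq
Hunk 4: at line 3 remove [zmfex,qiatp] add [tcivc,fti] -> 13 lines: mrrf pfjn zgcjk tcivc fti sysp bvctu fcaef swu mch oytb cpu mdkq
Final line count: 13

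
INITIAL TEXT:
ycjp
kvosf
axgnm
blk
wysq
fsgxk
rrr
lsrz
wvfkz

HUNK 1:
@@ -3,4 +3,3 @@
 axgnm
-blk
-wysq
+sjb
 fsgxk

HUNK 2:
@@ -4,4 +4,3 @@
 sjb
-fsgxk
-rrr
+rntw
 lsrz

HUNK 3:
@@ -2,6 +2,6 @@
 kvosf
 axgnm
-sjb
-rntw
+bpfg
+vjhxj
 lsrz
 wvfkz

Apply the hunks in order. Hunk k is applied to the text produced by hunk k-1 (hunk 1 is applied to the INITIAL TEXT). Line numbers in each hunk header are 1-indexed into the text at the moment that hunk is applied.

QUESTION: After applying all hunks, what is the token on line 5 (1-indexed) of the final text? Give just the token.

Hunk 1: at line 3 remove [blk,wysq] add [sjb] -> 8 lines: ycjp kvosf axgnm sjb fsgxk rrr lsrz wvfkz
Hunk 2: at line 4 remove [fsgxk,rrr] add [rntw] -> 7 lines: ycjp kvosf axgnm sjb rntw lsrz wvfkz
Hunk 3: at line 2 remove [sjb,rntw] add [bpfg,vjhxj] -> 7 lines: ycjp kvosf axgnm bpfg vjhxj lsrz wvfkz
Final line 5: vjhxj

Answer: vjhxj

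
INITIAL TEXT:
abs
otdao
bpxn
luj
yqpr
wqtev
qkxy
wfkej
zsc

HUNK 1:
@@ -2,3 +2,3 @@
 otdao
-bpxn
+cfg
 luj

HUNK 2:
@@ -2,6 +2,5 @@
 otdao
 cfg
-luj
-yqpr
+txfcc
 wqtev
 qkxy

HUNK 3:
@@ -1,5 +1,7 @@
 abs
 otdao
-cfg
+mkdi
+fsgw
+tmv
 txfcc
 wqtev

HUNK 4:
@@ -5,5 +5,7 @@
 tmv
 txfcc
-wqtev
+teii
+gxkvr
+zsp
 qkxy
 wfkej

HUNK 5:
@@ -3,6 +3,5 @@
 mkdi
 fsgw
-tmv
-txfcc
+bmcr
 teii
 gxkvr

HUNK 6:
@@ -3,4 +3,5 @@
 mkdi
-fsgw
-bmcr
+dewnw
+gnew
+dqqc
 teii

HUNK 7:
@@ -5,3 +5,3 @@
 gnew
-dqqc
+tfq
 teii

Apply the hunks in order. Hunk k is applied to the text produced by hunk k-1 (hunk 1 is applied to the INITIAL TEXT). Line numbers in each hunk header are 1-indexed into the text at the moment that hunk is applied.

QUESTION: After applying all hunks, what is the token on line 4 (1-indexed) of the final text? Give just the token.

Answer: dewnw

Derivation:
Hunk 1: at line 2 remove [bpxn] add [cfg] -> 9 lines: abs otdao cfg luj yqpr wqtev qkxy wfkej zsc
Hunk 2: at line 2 remove [luj,yqpr] add [txfcc] -> 8 lines: abs otdao cfg txfcc wqtev qkxy wfkej zsc
Hunk 3: at line 1 remove [cfg] add [mkdi,fsgw,tmv] -> 10 lines: abs otdao mkdi fsgw tmv txfcc wqtev qkxy wfkej zsc
Hunk 4: at line 5 remove [wqtev] add [teii,gxkvr,zsp] -> 12 lines: abs otdao mkdi fsgw tmv txfcc teii gxkvr zsp qkxy wfkej zsc
Hunk 5: at line 3 remove [tmv,txfcc] add [bmcr] -> 11 lines: abs otdao mkdi fsgw bmcr teii gxkvr zsp qkxy wfkej zsc
Hunk 6: at line 3 remove [fsgw,bmcr] add [dewnw,gnew,dqqc] -> 12 lines: abs otdao mkdi dewnw gnew dqqc teii gxkvr zsp qkxy wfkej zsc
Hunk 7: at line 5 remove [dqqc] add [tfq] -> 12 lines: abs otdao mkdi dewnw gnew tfq teii gxkvr zsp qkxy wfkej zsc
Final line 4: dewnw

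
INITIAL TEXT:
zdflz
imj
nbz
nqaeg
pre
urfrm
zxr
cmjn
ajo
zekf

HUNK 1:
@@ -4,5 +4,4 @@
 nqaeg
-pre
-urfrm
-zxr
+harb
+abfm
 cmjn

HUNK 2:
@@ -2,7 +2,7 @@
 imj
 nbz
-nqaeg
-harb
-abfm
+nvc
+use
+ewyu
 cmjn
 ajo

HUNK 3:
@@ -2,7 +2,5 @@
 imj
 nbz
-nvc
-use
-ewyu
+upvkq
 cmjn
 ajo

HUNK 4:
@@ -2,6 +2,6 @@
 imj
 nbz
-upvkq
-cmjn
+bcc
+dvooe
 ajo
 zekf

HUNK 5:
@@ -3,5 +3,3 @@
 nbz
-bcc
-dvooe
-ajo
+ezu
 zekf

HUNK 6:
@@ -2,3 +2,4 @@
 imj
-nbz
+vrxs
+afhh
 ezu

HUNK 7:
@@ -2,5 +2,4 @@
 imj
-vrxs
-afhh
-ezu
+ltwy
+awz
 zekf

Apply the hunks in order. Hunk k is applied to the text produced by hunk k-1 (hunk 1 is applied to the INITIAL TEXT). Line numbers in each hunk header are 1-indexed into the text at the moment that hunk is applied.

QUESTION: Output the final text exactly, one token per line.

Answer: zdflz
imj
ltwy
awz
zekf

Derivation:
Hunk 1: at line 4 remove [pre,urfrm,zxr] add [harb,abfm] -> 9 lines: zdflz imj nbz nqaeg harb abfm cmjn ajo zekf
Hunk 2: at line 2 remove [nqaeg,harb,abfm] add [nvc,use,ewyu] -> 9 lines: zdflz imj nbz nvc use ewyu cmjn ajo zekf
Hunk 3: at line 2 remove [nvc,use,ewyu] add [upvkq] -> 7 lines: zdflz imj nbz upvkq cmjn ajo zekf
Hunk 4: at line 2 remove [upvkq,cmjn] add [bcc,dvooe] -> 7 lines: zdflz imj nbz bcc dvooe ajo zekf
Hunk 5: at line 3 remove [bcc,dvooe,ajo] add [ezu] -> 5 lines: zdflz imj nbz ezu zekf
Hunk 6: at line 2 remove [nbz] add [vrxs,afhh] -> 6 lines: zdflz imj vrxs afhh ezu zekf
Hunk 7: at line 2 remove [vrxs,afhh,ezu] add [ltwy,awz] -> 5 lines: zdflz imj ltwy awz zekf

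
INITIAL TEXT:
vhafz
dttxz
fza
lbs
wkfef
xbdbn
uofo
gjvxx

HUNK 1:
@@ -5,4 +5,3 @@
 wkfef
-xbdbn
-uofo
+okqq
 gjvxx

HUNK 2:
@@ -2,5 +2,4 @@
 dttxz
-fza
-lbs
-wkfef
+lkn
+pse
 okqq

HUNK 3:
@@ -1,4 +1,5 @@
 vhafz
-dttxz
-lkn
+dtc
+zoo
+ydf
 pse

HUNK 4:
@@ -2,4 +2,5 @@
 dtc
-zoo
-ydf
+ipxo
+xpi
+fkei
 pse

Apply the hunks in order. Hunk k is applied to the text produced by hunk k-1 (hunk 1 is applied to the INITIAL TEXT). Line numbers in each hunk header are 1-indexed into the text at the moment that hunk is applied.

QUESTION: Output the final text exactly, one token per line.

Answer: vhafz
dtc
ipxo
xpi
fkei
pse
okqq
gjvxx

Derivation:
Hunk 1: at line 5 remove [xbdbn,uofo] add [okqq] -> 7 lines: vhafz dttxz fza lbs wkfef okqq gjvxx
Hunk 2: at line 2 remove [fza,lbs,wkfef] add [lkn,pse] -> 6 lines: vhafz dttxz lkn pse okqq gjvxx
Hunk 3: at line 1 remove [dttxz,lkn] add [dtc,zoo,ydf] -> 7 lines: vhafz dtc zoo ydf pse okqq gjvxx
Hunk 4: at line 2 remove [zoo,ydf] add [ipxo,xpi,fkei] -> 8 lines: vhafz dtc ipxo xpi fkei pse okqq gjvxx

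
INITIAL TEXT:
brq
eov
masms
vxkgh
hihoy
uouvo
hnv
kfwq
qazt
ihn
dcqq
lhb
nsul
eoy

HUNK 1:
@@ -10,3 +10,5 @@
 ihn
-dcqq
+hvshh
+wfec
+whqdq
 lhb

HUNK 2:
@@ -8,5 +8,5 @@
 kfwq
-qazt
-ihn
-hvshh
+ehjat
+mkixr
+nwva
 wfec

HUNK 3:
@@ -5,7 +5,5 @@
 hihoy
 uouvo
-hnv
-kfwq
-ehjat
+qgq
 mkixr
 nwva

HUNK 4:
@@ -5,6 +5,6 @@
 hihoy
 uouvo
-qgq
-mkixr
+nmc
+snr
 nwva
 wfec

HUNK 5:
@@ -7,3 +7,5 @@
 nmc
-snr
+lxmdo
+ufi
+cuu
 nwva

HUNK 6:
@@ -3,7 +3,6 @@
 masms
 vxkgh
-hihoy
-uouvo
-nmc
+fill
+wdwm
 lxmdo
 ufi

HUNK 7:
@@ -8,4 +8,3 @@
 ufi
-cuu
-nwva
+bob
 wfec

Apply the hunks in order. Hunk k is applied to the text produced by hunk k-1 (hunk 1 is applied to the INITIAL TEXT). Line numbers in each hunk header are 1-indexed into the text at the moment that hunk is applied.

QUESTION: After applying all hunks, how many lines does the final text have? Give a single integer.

Hunk 1: at line 10 remove [dcqq] add [hvshh,wfec,whqdq] -> 16 lines: brq eov masms vxkgh hihoy uouvo hnv kfwq qazt ihn hvshh wfec whqdq lhb nsul eoy
Hunk 2: at line 8 remove [qazt,ihn,hvshh] add [ehjat,mkixr,nwva] -> 16 lines: brq eov masms vxkgh hihoy uouvo hnv kfwq ehjat mkixr nwva wfec whqdq lhb nsul eoy
Hunk 3: at line 5 remove [hnv,kfwq,ehjat] add [qgq] -> 14 lines: brq eov masms vxkgh hihoy uouvo qgq mkixr nwva wfec whqdq lhb nsul eoy
Hunk 4: at line 5 remove [qgq,mkixr] add [nmc,snr] -> 14 lines: brq eov masms vxkgh hihoy uouvo nmc snr nwva wfec whqdq lhb nsul eoy
Hunk 5: at line 7 remove [snr] add [lxmdo,ufi,cuu] -> 16 lines: brq eov masms vxkgh hihoy uouvo nmc lxmdo ufi cuu nwva wfec whqdq lhb nsul eoy
Hunk 6: at line 3 remove [hihoy,uouvo,nmc] add [fill,wdwm] -> 15 lines: brq eov masms vxkgh fill wdwm lxmdo ufi cuu nwva wfec whqdq lhb nsul eoy
Hunk 7: at line 8 remove [cuu,nwva] add [bob] -> 14 lines: brq eov masms vxkgh fill wdwm lxmdo ufi bob wfec whqdq lhb nsul eoy
Final line count: 14

Answer: 14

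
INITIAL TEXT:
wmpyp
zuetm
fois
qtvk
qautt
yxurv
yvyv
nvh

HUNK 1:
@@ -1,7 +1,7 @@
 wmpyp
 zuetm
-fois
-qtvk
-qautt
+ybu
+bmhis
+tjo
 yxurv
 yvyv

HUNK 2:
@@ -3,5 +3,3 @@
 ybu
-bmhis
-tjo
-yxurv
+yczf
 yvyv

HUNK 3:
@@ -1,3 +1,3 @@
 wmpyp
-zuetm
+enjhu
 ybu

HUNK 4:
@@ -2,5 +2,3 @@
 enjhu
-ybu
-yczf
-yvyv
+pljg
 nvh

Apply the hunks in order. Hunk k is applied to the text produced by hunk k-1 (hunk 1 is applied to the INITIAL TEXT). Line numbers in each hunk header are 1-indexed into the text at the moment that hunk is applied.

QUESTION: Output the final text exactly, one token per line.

Answer: wmpyp
enjhu
pljg
nvh

Derivation:
Hunk 1: at line 1 remove [fois,qtvk,qautt] add [ybu,bmhis,tjo] -> 8 lines: wmpyp zuetm ybu bmhis tjo yxurv yvyv nvh
Hunk 2: at line 3 remove [bmhis,tjo,yxurv] add [yczf] -> 6 lines: wmpyp zuetm ybu yczf yvyv nvh
Hunk 3: at line 1 remove [zuetm] add [enjhu] -> 6 lines: wmpyp enjhu ybu yczf yvyv nvh
Hunk 4: at line 2 remove [ybu,yczf,yvyv] add [pljg] -> 4 lines: wmpyp enjhu pljg nvh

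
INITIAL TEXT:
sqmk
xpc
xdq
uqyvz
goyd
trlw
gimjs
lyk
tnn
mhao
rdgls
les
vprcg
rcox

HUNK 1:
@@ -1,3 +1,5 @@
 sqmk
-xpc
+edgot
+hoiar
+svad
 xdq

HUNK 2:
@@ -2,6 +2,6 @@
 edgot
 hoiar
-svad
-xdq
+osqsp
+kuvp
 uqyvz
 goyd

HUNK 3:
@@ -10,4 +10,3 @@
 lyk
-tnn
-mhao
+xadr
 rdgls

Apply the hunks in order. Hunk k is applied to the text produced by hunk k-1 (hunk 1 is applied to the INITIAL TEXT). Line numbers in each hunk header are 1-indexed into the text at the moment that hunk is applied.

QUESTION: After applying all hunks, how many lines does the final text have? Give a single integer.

Answer: 15

Derivation:
Hunk 1: at line 1 remove [xpc] add [edgot,hoiar,svad] -> 16 lines: sqmk edgot hoiar svad xdq uqyvz goyd trlw gimjs lyk tnn mhao rdgls les vprcg rcox
Hunk 2: at line 2 remove [svad,xdq] add [osqsp,kuvp] -> 16 lines: sqmk edgot hoiar osqsp kuvp uqyvz goyd trlw gimjs lyk tnn mhao rdgls les vprcg rcox
Hunk 3: at line 10 remove [tnn,mhao] add [xadr] -> 15 lines: sqmk edgot hoiar osqsp kuvp uqyvz goyd trlw gimjs lyk xadr rdgls les vprcg rcox
Final line count: 15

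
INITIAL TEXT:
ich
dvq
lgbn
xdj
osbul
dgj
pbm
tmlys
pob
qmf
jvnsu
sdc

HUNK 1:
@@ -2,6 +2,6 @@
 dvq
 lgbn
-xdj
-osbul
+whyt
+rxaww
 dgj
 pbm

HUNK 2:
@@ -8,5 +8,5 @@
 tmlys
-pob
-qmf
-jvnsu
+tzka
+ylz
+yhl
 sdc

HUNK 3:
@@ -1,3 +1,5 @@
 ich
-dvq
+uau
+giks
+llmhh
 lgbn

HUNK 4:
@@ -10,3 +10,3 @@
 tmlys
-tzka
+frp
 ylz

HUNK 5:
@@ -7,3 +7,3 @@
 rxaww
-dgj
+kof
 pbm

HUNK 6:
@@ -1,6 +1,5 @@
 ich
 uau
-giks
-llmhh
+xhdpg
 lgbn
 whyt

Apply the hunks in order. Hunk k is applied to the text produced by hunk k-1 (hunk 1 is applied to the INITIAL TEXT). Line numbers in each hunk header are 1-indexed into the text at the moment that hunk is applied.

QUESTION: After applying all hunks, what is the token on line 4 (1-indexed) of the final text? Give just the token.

Answer: lgbn

Derivation:
Hunk 1: at line 2 remove [xdj,osbul] add [whyt,rxaww] -> 12 lines: ich dvq lgbn whyt rxaww dgj pbm tmlys pob qmf jvnsu sdc
Hunk 2: at line 8 remove [pob,qmf,jvnsu] add [tzka,ylz,yhl] -> 12 lines: ich dvq lgbn whyt rxaww dgj pbm tmlys tzka ylz yhl sdc
Hunk 3: at line 1 remove [dvq] add [uau,giks,llmhh] -> 14 lines: ich uau giks llmhh lgbn whyt rxaww dgj pbm tmlys tzka ylz yhl sdc
Hunk 4: at line 10 remove [tzka] add [frp] -> 14 lines: ich uau giks llmhh lgbn whyt rxaww dgj pbm tmlys frp ylz yhl sdc
Hunk 5: at line 7 remove [dgj] add [kof] -> 14 lines: ich uau giks llmhh lgbn whyt rxaww kof pbm tmlys frp ylz yhl sdc
Hunk 6: at line 1 remove [giks,llmhh] add [xhdpg] -> 13 lines: ich uau xhdpg lgbn whyt rxaww kof pbm tmlys frp ylz yhl sdc
Final line 4: lgbn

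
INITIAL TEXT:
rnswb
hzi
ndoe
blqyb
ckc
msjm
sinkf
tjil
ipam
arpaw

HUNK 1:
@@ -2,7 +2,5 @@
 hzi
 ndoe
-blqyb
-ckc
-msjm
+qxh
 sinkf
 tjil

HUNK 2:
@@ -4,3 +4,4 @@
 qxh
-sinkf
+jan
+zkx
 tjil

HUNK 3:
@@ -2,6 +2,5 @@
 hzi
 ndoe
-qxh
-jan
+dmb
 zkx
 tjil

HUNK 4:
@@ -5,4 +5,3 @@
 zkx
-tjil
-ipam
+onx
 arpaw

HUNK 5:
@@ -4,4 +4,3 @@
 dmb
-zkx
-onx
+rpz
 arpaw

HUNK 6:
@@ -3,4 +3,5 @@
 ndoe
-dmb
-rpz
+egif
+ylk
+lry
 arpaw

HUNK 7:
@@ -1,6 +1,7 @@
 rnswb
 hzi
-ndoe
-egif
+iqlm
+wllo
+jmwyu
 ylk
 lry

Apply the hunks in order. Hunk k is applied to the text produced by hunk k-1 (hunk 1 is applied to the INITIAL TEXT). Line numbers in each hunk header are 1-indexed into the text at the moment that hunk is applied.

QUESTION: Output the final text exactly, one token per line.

Answer: rnswb
hzi
iqlm
wllo
jmwyu
ylk
lry
arpaw

Derivation:
Hunk 1: at line 2 remove [blqyb,ckc,msjm] add [qxh] -> 8 lines: rnswb hzi ndoe qxh sinkf tjil ipam arpaw
Hunk 2: at line 4 remove [sinkf] add [jan,zkx] -> 9 lines: rnswb hzi ndoe qxh jan zkx tjil ipam arpaw
Hunk 3: at line 2 remove [qxh,jan] add [dmb] -> 8 lines: rnswb hzi ndoe dmb zkx tjil ipam arpaw
Hunk 4: at line 5 remove [tjil,ipam] add [onx] -> 7 lines: rnswb hzi ndoe dmb zkx onx arpaw
Hunk 5: at line 4 remove [zkx,onx] add [rpz] -> 6 lines: rnswb hzi ndoe dmb rpz arpaw
Hunk 6: at line 3 remove [dmb,rpz] add [egif,ylk,lry] -> 7 lines: rnswb hzi ndoe egif ylk lry arpaw
Hunk 7: at line 1 remove [ndoe,egif] add [iqlm,wllo,jmwyu] -> 8 lines: rnswb hzi iqlm wllo jmwyu ylk lry arpaw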